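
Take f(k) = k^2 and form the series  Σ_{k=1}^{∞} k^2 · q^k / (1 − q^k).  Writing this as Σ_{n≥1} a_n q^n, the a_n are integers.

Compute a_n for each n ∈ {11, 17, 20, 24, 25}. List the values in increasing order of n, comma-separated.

122, 290, 546, 850, 651

n=11: 1·11 11·1  f→[1+121]=122
[q^17] f(1)=1,f(17)=289 ⇒ 290
q^20  k|20↦f(k): 20:400 10:100 5:25 4:16 2:4 1:1  a_20=546
q^24  k|24↦f(k): 1:1 2:4 3:9 4:16 6:36 8:64 12:144 24:576  a_24=850
d|25:{25,5,1}  Σf=625+25+1=651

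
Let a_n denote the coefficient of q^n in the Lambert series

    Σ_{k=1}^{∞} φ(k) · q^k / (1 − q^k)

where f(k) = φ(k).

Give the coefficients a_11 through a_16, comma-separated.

n=11: 1·11 11·1  φ→[1+10]=11
[q^12] φ(12)=4,φ(6)=2,φ(4)=2,φ(3)=2,φ(2)=1,φ(1)=1 ⇒ 12
q^13  k|13↦φ(k): 13:12 1:1  a_13=13
d|14:{1,2,7,14}  Σφ=1+1+6+6=14
[q^15] φ(1)=1,φ(3)=2,φ(5)=4,φ(15)=8 ⇒ 15
n=16: 1·16 2·8 4·4 8·2 16·1  φ→[1+1+2+4+8]=16

11, 12, 13, 14, 15, 16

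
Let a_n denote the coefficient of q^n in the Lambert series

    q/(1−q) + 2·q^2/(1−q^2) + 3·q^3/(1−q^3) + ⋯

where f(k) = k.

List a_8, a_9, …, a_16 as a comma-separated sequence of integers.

15, 13, 18, 12, 28, 14, 24, 24, 31

d|8:{1,2,4,8}  Σf=1+2+4+8=15
[q^9] f(9)=9,f(3)=3,f(1)=1 ⇒ 13
q^10  k|10↦f(k): 10:10 5:5 2:2 1:1  a_10=18
[q^11] f(1)=1,f(11)=11 ⇒ 12
[q^12] f(1)=1,f(2)=2,f(3)=3,f(4)=4,f(6)=6,f(12)=12 ⇒ 28
d|13:{1,13}  Σf=1+13=14
q^14  k|14↦f(k): 1:1 2:2 7:7 14:14  a_14=24
q^15  k|15↦f(k): 15:15 5:5 3:3 1:1  a_15=24
[q^16] f(1)=1,f(2)=2,f(4)=4,f(8)=8,f(16)=16 ⇒ 31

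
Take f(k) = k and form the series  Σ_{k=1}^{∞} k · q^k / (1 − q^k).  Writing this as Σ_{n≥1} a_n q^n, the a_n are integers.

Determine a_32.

a_32 = 63

q^32  k|32↦f(k): 1:1 2:2 4:4 8:8 16:16 32:32  a_32=63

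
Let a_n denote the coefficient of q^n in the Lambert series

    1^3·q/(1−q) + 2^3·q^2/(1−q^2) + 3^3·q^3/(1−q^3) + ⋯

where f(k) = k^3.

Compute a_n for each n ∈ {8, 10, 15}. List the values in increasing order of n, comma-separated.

d|8:{1,2,4,8}  Σf=1+8+64+512=585
q^10  k|10↦f(k): 10:1000 5:125 2:8 1:1  a_10=1134
q^15  k|15↦f(k): 1:1 3:27 5:125 15:3375  a_15=3528

585, 1134, 3528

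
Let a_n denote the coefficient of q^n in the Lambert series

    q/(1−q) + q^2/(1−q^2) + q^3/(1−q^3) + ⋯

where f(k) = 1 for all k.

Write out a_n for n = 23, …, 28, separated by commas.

2, 8, 3, 4, 4, 6

q^23  k|23↦f(k): 1:1 23:1  a_23=2
n=24: 24·1 12·2 8·3 6·4 4·6 3·8 2·12 1·24  f→[1+1+1+1+1+1+1+1]=8
[q^25] f(25)=1,f(5)=1,f(1)=1 ⇒ 3
n=26: 26·1 13·2 2·13 1·26  f→[1+1+1+1]=4
n=27: 1·27 3·9 9·3 27·1  f→[1+1+1+1]=4
d|28:{28,14,7,4,2,1}  Σf=1+1+1+1+1+1=6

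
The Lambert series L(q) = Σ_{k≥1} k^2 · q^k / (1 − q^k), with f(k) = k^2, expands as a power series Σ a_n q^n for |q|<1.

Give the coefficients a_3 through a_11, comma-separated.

10, 21, 26, 50, 50, 85, 91, 130, 122

n=3: 1·3 3·1  f→[1+9]=10
[q^4] f(4)=16,f(2)=4,f(1)=1 ⇒ 21
q^5  k|5↦f(k): 1:1 5:25  a_5=26
d|6:{6,3,2,1}  Σf=36+9+4+1=50
n=7: 1·7 7·1  f→[1+49]=50
q^8  k|8↦f(k): 8:64 4:16 2:4 1:1  a_8=85
q^9  k|9↦f(k): 9:81 3:9 1:1  a_9=91
d|10:{10,5,2,1}  Σf=100+25+4+1=130
[q^11] f(1)=1,f(11)=121 ⇒ 122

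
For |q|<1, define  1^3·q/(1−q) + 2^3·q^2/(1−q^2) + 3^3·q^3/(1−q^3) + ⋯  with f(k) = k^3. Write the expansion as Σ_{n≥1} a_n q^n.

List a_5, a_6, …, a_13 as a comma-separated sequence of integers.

q^5  k|5↦f(k): 1:1 5:125  a_5=126
[q^6] f(6)=216,f(3)=27,f(2)=8,f(1)=1 ⇒ 252
n=7: 7·1 1·7  f→[343+1]=344
q^8  k|8↦f(k): 8:512 4:64 2:8 1:1  a_8=585
q^9  k|9↦f(k): 9:729 3:27 1:1  a_9=757
q^10  k|10↦f(k): 1:1 2:8 5:125 10:1000  a_10=1134
[q^11] f(11)=1331,f(1)=1 ⇒ 1332
[q^12] f(12)=1728,f(6)=216,f(4)=64,f(3)=27,f(2)=8,f(1)=1 ⇒ 2044
[q^13] f(13)=2197,f(1)=1 ⇒ 2198

126, 252, 344, 585, 757, 1134, 1332, 2044, 2198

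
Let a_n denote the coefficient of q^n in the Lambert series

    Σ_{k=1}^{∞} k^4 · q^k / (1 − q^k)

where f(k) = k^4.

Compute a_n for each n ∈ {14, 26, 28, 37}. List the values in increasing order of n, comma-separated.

q^14  k|14↦f(k): 14:38416 7:2401 2:16 1:1  a_14=40834
n=26: 1·26 2·13 13·2 26·1  f→[1+16+28561+456976]=485554
n=28: 1·28 2·14 4·7 7·4 14·2 28·1  f→[1+16+256+2401+38416+614656]=655746
q^37  k|37↦f(k): 37:1874161 1:1  a_37=1874162

40834, 485554, 655746, 1874162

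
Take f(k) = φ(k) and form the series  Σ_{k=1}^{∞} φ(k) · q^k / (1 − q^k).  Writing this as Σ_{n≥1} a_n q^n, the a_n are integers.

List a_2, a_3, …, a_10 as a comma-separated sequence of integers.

n=2: 1·2 2·1  φ→[1+1]=2
n=3: 1·3 3·1  φ→[1+2]=3
d|4:{4,2,1}  Σφ=2+1+1=4
n=5: 1·5 5·1  φ→[1+4]=5
[q^6] φ(6)=2,φ(3)=2,φ(2)=1,φ(1)=1 ⇒ 6
n=7: 7·1 1·7  φ→[6+1]=7
d|8:{1,2,4,8}  Σφ=1+1+2+4=8
[q^9] φ(1)=1,φ(3)=2,φ(9)=6 ⇒ 9
n=10: 10·1 5·2 2·5 1·10  φ→[4+4+1+1]=10

2, 3, 4, 5, 6, 7, 8, 9, 10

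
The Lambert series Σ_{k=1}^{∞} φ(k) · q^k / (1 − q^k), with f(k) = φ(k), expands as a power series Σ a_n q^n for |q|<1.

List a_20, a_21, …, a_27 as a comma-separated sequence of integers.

q^20  k|20↦φ(k): 20:8 10:4 5:4 4:2 2:1 1:1  a_20=20
d|21:{1,3,7,21}  Σφ=1+2+6+12=21
[q^22] φ(22)=10,φ(11)=10,φ(2)=1,φ(1)=1 ⇒ 22
n=23: 1·23 23·1  φ→[1+22]=23
[q^24] φ(1)=1,φ(2)=1,φ(3)=2,φ(4)=2,φ(6)=2,φ(8)=4,φ(12)=4,φ(24)=8 ⇒ 24
n=25: 25·1 5·5 1·25  φ→[20+4+1]=25
q^26  k|26↦φ(k): 26:12 13:12 2:1 1:1  a_26=26
q^27  k|27↦φ(k): 1:1 3:2 9:6 27:18  a_27=27

20, 21, 22, 23, 24, 25, 26, 27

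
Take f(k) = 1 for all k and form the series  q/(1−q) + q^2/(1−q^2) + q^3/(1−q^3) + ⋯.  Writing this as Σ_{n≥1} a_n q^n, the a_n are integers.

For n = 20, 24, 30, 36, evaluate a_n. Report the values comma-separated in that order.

6, 8, 8, 9

d|20:{1,2,4,5,10,20}  Σf=1+1+1+1+1+1=6
n=24: 1·24 2·12 3·8 4·6 6·4 8·3 12·2 24·1  f→[1+1+1+1+1+1+1+1]=8
d|30:{30,15,10,6,5,3,2,1}  Σf=1+1+1+1+1+1+1+1=8
d|36:{1,2,3,4,6,9,12,18,36}  Σf=1+1+1+1+1+1+1+1+1=9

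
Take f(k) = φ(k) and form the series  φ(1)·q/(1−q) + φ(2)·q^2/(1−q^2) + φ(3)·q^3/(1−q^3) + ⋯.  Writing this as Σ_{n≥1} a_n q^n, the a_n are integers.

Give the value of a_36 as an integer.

[q^36] φ(1)=1,φ(2)=1,φ(3)=2,φ(4)=2,φ(6)=2,φ(9)=6,φ(12)=4,φ(18)=6,φ(36)=12 ⇒ 36

a_36 = 36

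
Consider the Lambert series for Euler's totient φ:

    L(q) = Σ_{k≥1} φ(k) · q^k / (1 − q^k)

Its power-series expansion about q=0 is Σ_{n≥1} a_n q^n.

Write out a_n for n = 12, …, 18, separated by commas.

q^12  k|12↦φ(k): 12:4 6:2 4:2 3:2 2:1 1:1  a_12=12
q^13  k|13↦φ(k): 13:12 1:1  a_13=13
d|14:{1,2,7,14}  Σφ=1+1+6+6=14
[q^15] φ(1)=1,φ(3)=2,φ(5)=4,φ(15)=8 ⇒ 15
[q^16] φ(16)=8,φ(8)=4,φ(4)=2,φ(2)=1,φ(1)=1 ⇒ 16
q^17  k|17↦φ(k): 17:16 1:1  a_17=17
[q^18] φ(1)=1,φ(2)=1,φ(3)=2,φ(6)=2,φ(9)=6,φ(18)=6 ⇒ 18

12, 13, 14, 15, 16, 17, 18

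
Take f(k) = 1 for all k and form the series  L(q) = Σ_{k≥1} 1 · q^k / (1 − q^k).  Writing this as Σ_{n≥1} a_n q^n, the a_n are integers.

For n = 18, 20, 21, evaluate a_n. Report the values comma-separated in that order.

6, 6, 4

d|18:{1,2,3,6,9,18}  Σf=1+1+1+1+1+1=6
[q^20] f(1)=1,f(2)=1,f(4)=1,f(5)=1,f(10)=1,f(20)=1 ⇒ 6
[q^21] f(1)=1,f(3)=1,f(7)=1,f(21)=1 ⇒ 4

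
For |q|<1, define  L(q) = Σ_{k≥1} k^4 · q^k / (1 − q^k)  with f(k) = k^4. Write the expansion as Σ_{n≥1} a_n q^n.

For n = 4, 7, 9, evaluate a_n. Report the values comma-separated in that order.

273, 2402, 6643

n=4: 4·1 2·2 1·4  f→[256+16+1]=273
[q^7] f(7)=2401,f(1)=1 ⇒ 2402
[q^9] f(9)=6561,f(3)=81,f(1)=1 ⇒ 6643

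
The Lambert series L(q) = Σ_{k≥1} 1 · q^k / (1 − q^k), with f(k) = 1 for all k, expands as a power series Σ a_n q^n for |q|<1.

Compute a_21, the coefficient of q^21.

a_21 = 4

n=21: 21·1 7·3 3·7 1·21  f→[1+1+1+1]=4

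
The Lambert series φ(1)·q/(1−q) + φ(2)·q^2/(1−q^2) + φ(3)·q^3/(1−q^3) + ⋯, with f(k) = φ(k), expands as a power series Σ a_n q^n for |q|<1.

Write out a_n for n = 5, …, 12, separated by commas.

[q^5] φ(5)=4,φ(1)=1 ⇒ 5
n=6: 1·6 2·3 3·2 6·1  φ→[1+1+2+2]=6
q^7  k|7↦φ(k): 7:6 1:1  a_7=7
n=8: 1·8 2·4 4·2 8·1  φ→[1+1+2+4]=8
[q^9] φ(9)=6,φ(3)=2,φ(1)=1 ⇒ 9
[q^10] φ(1)=1,φ(2)=1,φ(5)=4,φ(10)=4 ⇒ 10
n=11: 11·1 1·11  φ→[10+1]=11
q^12  k|12↦φ(k): 1:1 2:1 3:2 4:2 6:2 12:4  a_12=12

5, 6, 7, 8, 9, 10, 11, 12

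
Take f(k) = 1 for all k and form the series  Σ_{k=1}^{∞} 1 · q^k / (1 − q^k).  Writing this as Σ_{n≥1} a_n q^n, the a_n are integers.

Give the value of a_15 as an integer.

a_15 = 4

d|15:{15,5,3,1}  Σf=1+1+1+1=4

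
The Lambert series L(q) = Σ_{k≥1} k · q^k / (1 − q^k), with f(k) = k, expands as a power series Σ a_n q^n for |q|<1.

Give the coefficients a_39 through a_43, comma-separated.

[q^39] f(39)=39,f(13)=13,f(3)=3,f(1)=1 ⇒ 56
[q^40] f(40)=40,f(20)=20,f(10)=10,f(8)=8,f(5)=5,f(4)=4,f(2)=2,f(1)=1 ⇒ 90
n=41: 1·41 41·1  f→[1+41]=42
q^42  k|42↦f(k): 1:1 2:2 3:3 6:6 7:7 14:14 21:21 42:42  a_42=96
n=43: 1·43 43·1  f→[1+43]=44

56, 90, 42, 96, 44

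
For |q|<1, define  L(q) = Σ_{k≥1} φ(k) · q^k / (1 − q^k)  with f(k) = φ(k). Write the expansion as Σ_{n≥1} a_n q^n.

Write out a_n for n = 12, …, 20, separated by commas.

d|12:{12,6,4,3,2,1}  Σφ=4+2+2+2+1+1=12
n=13: 13·1 1·13  φ→[12+1]=13
d|14:{14,7,2,1}  Σφ=6+6+1+1=14
d|15:{15,5,3,1}  Σφ=8+4+2+1=15
n=16: 16·1 8·2 4·4 2·8 1·16  φ→[8+4+2+1+1]=16
n=17: 1·17 17·1  φ→[1+16]=17
[q^18] φ(1)=1,φ(2)=1,φ(3)=2,φ(6)=2,φ(9)=6,φ(18)=6 ⇒ 18
[q^19] φ(19)=18,φ(1)=1 ⇒ 19
d|20:{1,2,4,5,10,20}  Σφ=1+1+2+4+4+8=20

12, 13, 14, 15, 16, 17, 18, 19, 20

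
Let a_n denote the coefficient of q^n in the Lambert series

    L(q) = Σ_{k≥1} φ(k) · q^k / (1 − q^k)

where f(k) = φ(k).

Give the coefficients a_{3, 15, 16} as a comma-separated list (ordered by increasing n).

[q^3] φ(3)=2,φ(1)=1 ⇒ 3
[q^15] φ(1)=1,φ(3)=2,φ(5)=4,φ(15)=8 ⇒ 15
n=16: 16·1 8·2 4·4 2·8 1·16  φ→[8+4+2+1+1]=16

3, 15, 16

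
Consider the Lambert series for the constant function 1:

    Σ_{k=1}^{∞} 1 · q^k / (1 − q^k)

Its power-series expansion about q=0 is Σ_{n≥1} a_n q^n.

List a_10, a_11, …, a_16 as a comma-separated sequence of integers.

4, 2, 6, 2, 4, 4, 5

[q^10] f(10)=1,f(5)=1,f(2)=1,f(1)=1 ⇒ 4
n=11: 11·1 1·11  f→[1+1]=2
q^12  k|12↦f(k): 12:1 6:1 4:1 3:1 2:1 1:1  a_12=6
[q^13] f(1)=1,f(13)=1 ⇒ 2
n=14: 14·1 7·2 2·7 1·14  f→[1+1+1+1]=4
n=15: 15·1 5·3 3·5 1·15  f→[1+1+1+1]=4
[q^16] f(16)=1,f(8)=1,f(4)=1,f(2)=1,f(1)=1 ⇒ 5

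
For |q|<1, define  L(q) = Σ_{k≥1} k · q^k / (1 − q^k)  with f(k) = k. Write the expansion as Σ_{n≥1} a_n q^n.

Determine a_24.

n=24: 24·1 12·2 8·3 6·4 4·6 3·8 2·12 1·24  f→[24+12+8+6+4+3+2+1]=60

a_24 = 60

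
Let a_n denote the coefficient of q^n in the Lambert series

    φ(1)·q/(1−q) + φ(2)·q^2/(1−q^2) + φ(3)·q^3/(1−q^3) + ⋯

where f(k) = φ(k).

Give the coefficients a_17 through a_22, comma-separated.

d|17:{17,1}  Σφ=16+1=17
q^18  k|18↦φ(k): 1:1 2:1 3:2 6:2 9:6 18:6  a_18=18
q^19  k|19↦φ(k): 19:18 1:1  a_19=19
d|20:{1,2,4,5,10,20}  Σφ=1+1+2+4+4+8=20
[q^21] φ(21)=12,φ(7)=6,φ(3)=2,φ(1)=1 ⇒ 21
n=22: 22·1 11·2 2·11 1·22  φ→[10+10+1+1]=22

17, 18, 19, 20, 21, 22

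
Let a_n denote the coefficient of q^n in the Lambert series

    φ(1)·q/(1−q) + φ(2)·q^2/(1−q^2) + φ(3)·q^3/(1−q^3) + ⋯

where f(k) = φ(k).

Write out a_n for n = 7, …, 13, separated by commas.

d|7:{7,1}  Σφ=6+1=7
n=8: 8·1 4·2 2·4 1·8  φ→[4+2+1+1]=8
[q^9] φ(1)=1,φ(3)=2,φ(9)=6 ⇒ 9
d|10:{1,2,5,10}  Σφ=1+1+4+4=10
q^11  k|11↦φ(k): 1:1 11:10  a_11=11
q^12  k|12↦φ(k): 12:4 6:2 4:2 3:2 2:1 1:1  a_12=12
d|13:{1,13}  Σφ=1+12=13

7, 8, 9, 10, 11, 12, 13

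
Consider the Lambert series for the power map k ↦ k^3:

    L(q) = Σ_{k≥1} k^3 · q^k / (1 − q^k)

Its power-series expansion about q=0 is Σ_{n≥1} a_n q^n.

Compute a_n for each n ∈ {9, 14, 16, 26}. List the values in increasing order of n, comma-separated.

d|9:{9,3,1}  Σf=729+27+1=757
q^14  k|14↦f(k): 1:1 2:8 7:343 14:2744  a_14=3096
q^16  k|16↦f(k): 16:4096 8:512 4:64 2:8 1:1  a_16=4681
d|26:{1,2,13,26}  Σf=1+8+2197+17576=19782

757, 3096, 4681, 19782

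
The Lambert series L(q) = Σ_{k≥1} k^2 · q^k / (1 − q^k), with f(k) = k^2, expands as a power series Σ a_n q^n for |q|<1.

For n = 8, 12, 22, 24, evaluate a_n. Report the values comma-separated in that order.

85, 210, 610, 850

n=8: 1·8 2·4 4·2 8·1  f→[1+4+16+64]=85
[q^12] f(12)=144,f(6)=36,f(4)=16,f(3)=9,f(2)=4,f(1)=1 ⇒ 210
d|22:{1,2,11,22}  Σf=1+4+121+484=610
q^24  k|24↦f(k): 24:576 12:144 8:64 6:36 4:16 3:9 2:4 1:1  a_24=850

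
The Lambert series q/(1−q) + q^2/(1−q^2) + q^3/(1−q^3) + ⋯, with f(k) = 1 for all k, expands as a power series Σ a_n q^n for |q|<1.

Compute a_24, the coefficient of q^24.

[q^24] f(1)=1,f(2)=1,f(3)=1,f(4)=1,f(6)=1,f(8)=1,f(12)=1,f(24)=1 ⇒ 8

a_24 = 8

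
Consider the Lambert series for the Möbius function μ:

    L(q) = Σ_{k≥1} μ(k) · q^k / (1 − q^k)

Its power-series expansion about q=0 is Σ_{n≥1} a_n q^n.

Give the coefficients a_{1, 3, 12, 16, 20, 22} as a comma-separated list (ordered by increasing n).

1, 0, 0, 0, 0, 0

n=1: 1·1  μ→[1]=1
q^3  k|3↦μ(k): 3:-1 1:1  a_3=0
n=12: 12·1 6·2 4·3 3·4 2·6 1·12  μ→[0+1+0+(-1)+(-1)+1]=0
d|16:{1,2,4,8,16}  Σμ=1+(-1)+0+0+0=0
n=20: 20·1 10·2 5·4 4·5 2·10 1·20  μ→[0+1+(-1)+0+(-1)+1]=0
q^22  k|22↦μ(k): 22:1 11:-1 2:-1 1:1  a_22=0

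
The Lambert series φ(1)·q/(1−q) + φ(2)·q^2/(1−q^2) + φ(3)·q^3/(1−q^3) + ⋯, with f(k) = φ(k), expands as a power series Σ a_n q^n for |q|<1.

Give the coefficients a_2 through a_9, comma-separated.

d|2:{1,2}  Σφ=1+1=2
q^3  k|3↦φ(k): 1:1 3:2  a_3=3
n=4: 4·1 2·2 1·4  φ→[2+1+1]=4
q^5  k|5↦φ(k): 1:1 5:4  a_5=5
q^6  k|6↦φ(k): 6:2 3:2 2:1 1:1  a_6=6
q^7  k|7↦φ(k): 7:6 1:1  a_7=7
[q^8] φ(8)=4,φ(4)=2,φ(2)=1,φ(1)=1 ⇒ 8
d|9:{9,3,1}  Σφ=6+2+1=9

2, 3, 4, 5, 6, 7, 8, 9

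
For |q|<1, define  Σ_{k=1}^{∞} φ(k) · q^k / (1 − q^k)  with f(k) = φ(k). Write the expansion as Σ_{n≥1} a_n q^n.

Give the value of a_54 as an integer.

d|54:{1,2,3,6,9,18,27,54}  Σφ=1+1+2+2+6+6+18+18=54

a_54 = 54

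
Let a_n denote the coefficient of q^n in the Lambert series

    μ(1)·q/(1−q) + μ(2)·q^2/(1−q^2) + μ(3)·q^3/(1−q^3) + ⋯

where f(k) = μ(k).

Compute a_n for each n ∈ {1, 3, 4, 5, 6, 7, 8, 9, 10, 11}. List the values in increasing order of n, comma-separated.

d|1:{1}  Σμ=1=1
q^3  k|3↦μ(k): 3:-1 1:1  a_3=0
q^4  k|4↦μ(k): 1:1 2:-1 4:0  a_4=0
[q^5] μ(5)=-1,μ(1)=1 ⇒ 0
q^6  k|6↦μ(k): 6:1 3:-1 2:-1 1:1  a_6=0
d|7:{7,1}  Σμ=(-1)+1=0
n=8: 8·1 4·2 2·4 1·8  μ→[0+0+(-1)+1]=0
n=9: 9·1 3·3 1·9  μ→[0+(-1)+1]=0
n=10: 10·1 5·2 2·5 1·10  μ→[1+(-1)+(-1)+1]=0
d|11:{1,11}  Σμ=1+(-1)=0

1, 0, 0, 0, 0, 0, 0, 0, 0, 0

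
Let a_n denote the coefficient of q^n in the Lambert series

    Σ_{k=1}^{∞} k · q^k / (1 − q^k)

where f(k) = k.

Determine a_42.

n=42: 42·1 21·2 14·3 7·6 6·7 3·14 2·21 1·42  f→[42+21+14+7+6+3+2+1]=96

a_42 = 96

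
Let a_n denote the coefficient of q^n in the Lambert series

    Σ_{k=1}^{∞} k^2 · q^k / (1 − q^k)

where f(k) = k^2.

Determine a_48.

a_48 = 3410

[q^48] f(48)=2304,f(24)=576,f(16)=256,f(12)=144,f(8)=64,f(6)=36,f(4)=16,f(3)=9,f(2)=4,f(1)=1 ⇒ 3410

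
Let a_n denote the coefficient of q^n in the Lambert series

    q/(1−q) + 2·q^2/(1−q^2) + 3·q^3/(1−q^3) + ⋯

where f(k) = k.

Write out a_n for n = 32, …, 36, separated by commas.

63, 48, 54, 48, 91

q^32  k|32↦f(k): 1:1 2:2 4:4 8:8 16:16 32:32  a_32=63
q^33  k|33↦f(k): 1:1 3:3 11:11 33:33  a_33=48
n=34: 34·1 17·2 2·17 1·34  f→[34+17+2+1]=54
d|35:{35,7,5,1}  Σf=35+7+5+1=48
d|36:{1,2,3,4,6,9,12,18,36}  Σf=1+2+3+4+6+9+12+18+36=91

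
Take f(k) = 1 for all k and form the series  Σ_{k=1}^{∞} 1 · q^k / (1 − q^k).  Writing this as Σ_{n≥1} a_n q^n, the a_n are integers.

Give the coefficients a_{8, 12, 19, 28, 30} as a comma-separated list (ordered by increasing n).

4, 6, 2, 6, 8

d|8:{8,4,2,1}  Σf=1+1+1+1=4
[q^12] f(12)=1,f(6)=1,f(4)=1,f(3)=1,f(2)=1,f(1)=1 ⇒ 6
q^19  k|19↦f(k): 1:1 19:1  a_19=2
d|28:{1,2,4,7,14,28}  Σf=1+1+1+1+1+1=6
q^30  k|30↦f(k): 30:1 15:1 10:1 6:1 5:1 3:1 2:1 1:1  a_30=8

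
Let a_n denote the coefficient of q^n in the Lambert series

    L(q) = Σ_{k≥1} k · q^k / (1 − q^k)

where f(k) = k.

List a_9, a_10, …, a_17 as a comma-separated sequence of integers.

q^9  k|9↦f(k): 1:1 3:3 9:9  a_9=13
[q^10] f(10)=10,f(5)=5,f(2)=2,f(1)=1 ⇒ 18
n=11: 1·11 11·1  f→[1+11]=12
[q^12] f(12)=12,f(6)=6,f(4)=4,f(3)=3,f(2)=2,f(1)=1 ⇒ 28
q^13  k|13↦f(k): 13:13 1:1  a_13=14
d|14:{14,7,2,1}  Σf=14+7+2+1=24
q^15  k|15↦f(k): 15:15 5:5 3:3 1:1  a_15=24
[q^16] f(1)=1,f(2)=2,f(4)=4,f(8)=8,f(16)=16 ⇒ 31
[q^17] f(1)=1,f(17)=17 ⇒ 18

13, 18, 12, 28, 14, 24, 24, 31, 18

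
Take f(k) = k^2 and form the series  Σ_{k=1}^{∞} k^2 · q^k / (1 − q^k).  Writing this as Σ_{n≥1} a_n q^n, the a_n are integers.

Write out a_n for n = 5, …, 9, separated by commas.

q^5  k|5↦f(k): 1:1 5:25  a_5=26
n=6: 1·6 2·3 3·2 6·1  f→[1+4+9+36]=50
d|7:{7,1}  Σf=49+1=50
n=8: 8·1 4·2 2·4 1·8  f→[64+16+4+1]=85
[q^9] f(9)=81,f(3)=9,f(1)=1 ⇒ 91

26, 50, 50, 85, 91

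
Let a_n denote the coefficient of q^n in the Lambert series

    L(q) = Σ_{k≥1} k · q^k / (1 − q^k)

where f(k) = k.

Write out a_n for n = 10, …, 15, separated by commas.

[q^10] f(1)=1,f(2)=2,f(5)=5,f(10)=10 ⇒ 18
n=11: 11·1 1·11  f→[11+1]=12
n=12: 12·1 6·2 4·3 3·4 2·6 1·12  f→[12+6+4+3+2+1]=28
q^13  k|13↦f(k): 1:1 13:13  a_13=14
q^14  k|14↦f(k): 1:1 2:2 7:7 14:14  a_14=24
d|15:{15,5,3,1}  Σf=15+5+3+1=24

18, 12, 28, 14, 24, 24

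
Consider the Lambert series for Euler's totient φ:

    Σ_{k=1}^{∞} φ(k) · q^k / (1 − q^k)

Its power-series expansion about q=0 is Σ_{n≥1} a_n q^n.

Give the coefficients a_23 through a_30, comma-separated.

q^23  k|23↦φ(k): 23:22 1:1  a_23=23
[q^24] φ(1)=1,φ(2)=1,φ(3)=2,φ(4)=2,φ(6)=2,φ(8)=4,φ(12)=4,φ(24)=8 ⇒ 24
n=25: 1·25 5·5 25·1  φ→[1+4+20]=25
[q^26] φ(1)=1,φ(2)=1,φ(13)=12,φ(26)=12 ⇒ 26
d|27:{27,9,3,1}  Σφ=18+6+2+1=27
d|28:{28,14,7,4,2,1}  Σφ=12+6+6+2+1+1=28
n=29: 29·1 1·29  φ→[28+1]=29
n=30: 1·30 2·15 3·10 5·6 6·5 10·3 15·2 30·1  φ→[1+1+2+4+2+4+8+8]=30

23, 24, 25, 26, 27, 28, 29, 30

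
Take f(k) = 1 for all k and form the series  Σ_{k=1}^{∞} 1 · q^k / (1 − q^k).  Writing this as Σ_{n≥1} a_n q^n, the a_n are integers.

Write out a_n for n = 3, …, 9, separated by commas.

n=3: 1·3 3·1  f→[1+1]=2
[q^4] f(1)=1,f(2)=1,f(4)=1 ⇒ 3
d|5:{5,1}  Σf=1+1=2
n=6: 6·1 3·2 2·3 1·6  f→[1+1+1+1]=4
q^7  k|7↦f(k): 7:1 1:1  a_7=2
[q^8] f(1)=1,f(2)=1,f(4)=1,f(8)=1 ⇒ 4
[q^9] f(9)=1,f(3)=1,f(1)=1 ⇒ 3

2, 3, 2, 4, 2, 4, 3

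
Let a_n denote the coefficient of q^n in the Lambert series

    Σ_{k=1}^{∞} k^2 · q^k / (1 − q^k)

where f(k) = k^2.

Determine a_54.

[q^54] f(54)=2916,f(27)=729,f(18)=324,f(9)=81,f(6)=36,f(3)=9,f(2)=4,f(1)=1 ⇒ 4100

a_54 = 4100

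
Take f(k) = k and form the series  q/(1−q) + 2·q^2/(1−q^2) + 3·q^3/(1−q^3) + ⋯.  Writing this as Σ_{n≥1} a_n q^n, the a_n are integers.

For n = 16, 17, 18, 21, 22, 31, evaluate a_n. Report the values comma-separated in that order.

31, 18, 39, 32, 36, 32

[q^16] f(1)=1,f(2)=2,f(4)=4,f(8)=8,f(16)=16 ⇒ 31
[q^17] f(17)=17,f(1)=1 ⇒ 18
n=18: 18·1 9·2 6·3 3·6 2·9 1·18  f→[18+9+6+3+2+1]=39
n=21: 1·21 3·7 7·3 21·1  f→[1+3+7+21]=32
d|22:{22,11,2,1}  Σf=22+11+2+1=36
n=31: 1·31 31·1  f→[1+31]=32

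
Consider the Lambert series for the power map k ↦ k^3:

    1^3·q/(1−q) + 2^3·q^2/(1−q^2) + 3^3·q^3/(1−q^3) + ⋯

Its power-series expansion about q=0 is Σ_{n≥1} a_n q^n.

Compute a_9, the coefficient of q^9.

[q^9] f(9)=729,f(3)=27,f(1)=1 ⇒ 757

a_9 = 757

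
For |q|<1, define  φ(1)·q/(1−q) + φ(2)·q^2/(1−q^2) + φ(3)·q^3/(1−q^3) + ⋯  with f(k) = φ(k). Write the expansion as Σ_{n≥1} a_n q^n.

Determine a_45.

q^45  k|45↦φ(k): 45:24 15:8 9:6 5:4 3:2 1:1  a_45=45

a_45 = 45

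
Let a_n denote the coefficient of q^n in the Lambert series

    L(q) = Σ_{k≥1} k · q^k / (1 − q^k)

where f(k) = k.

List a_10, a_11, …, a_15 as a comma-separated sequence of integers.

[q^10] f(10)=10,f(5)=5,f(2)=2,f(1)=1 ⇒ 18
n=11: 1·11 11·1  f→[1+11]=12
n=12: 12·1 6·2 4·3 3·4 2·6 1·12  f→[12+6+4+3+2+1]=28
d|13:{1,13}  Σf=1+13=14
n=14: 1·14 2·7 7·2 14·1  f→[1+2+7+14]=24
[q^15] f(15)=15,f(5)=5,f(3)=3,f(1)=1 ⇒ 24

18, 12, 28, 14, 24, 24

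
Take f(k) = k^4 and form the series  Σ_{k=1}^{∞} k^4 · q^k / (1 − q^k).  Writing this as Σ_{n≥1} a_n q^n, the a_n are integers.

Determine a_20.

n=20: 1·20 2·10 4·5 5·4 10·2 20·1  f→[1+16+256+625+10000+160000]=170898

a_20 = 170898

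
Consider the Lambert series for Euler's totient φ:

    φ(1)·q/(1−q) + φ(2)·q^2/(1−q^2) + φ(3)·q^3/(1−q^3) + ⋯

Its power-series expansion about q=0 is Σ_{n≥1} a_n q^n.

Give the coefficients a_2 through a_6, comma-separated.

n=2: 2·1 1·2  φ→[1+1]=2
d|3:{1,3}  Σφ=1+2=3
q^4  k|4↦φ(k): 1:1 2:1 4:2  a_4=4
q^5  k|5↦φ(k): 5:4 1:1  a_5=5
q^6  k|6↦φ(k): 6:2 3:2 2:1 1:1  a_6=6

2, 3, 4, 5, 6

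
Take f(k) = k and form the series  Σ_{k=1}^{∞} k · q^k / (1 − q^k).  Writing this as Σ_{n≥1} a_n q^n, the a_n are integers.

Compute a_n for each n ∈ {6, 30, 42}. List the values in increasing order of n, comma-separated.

12, 72, 96

[q^6] f(6)=6,f(3)=3,f(2)=2,f(1)=1 ⇒ 12
n=30: 1·30 2·15 3·10 5·6 6·5 10·3 15·2 30·1  f→[1+2+3+5+6+10+15+30]=72
n=42: 42·1 21·2 14·3 7·6 6·7 3·14 2·21 1·42  f→[42+21+14+7+6+3+2+1]=96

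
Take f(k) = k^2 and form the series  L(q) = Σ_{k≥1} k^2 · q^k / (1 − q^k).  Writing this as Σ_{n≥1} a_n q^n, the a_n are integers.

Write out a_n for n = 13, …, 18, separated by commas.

170, 250, 260, 341, 290, 455

d|13:{13,1}  Σf=169+1=170
[q^14] f(14)=196,f(7)=49,f(2)=4,f(1)=1 ⇒ 250
n=15: 15·1 5·3 3·5 1·15  f→[225+25+9+1]=260
[q^16] f(16)=256,f(8)=64,f(4)=16,f(2)=4,f(1)=1 ⇒ 341
d|17:{1,17}  Σf=1+289=290
n=18: 18·1 9·2 6·3 3·6 2·9 1·18  f→[324+81+36+9+4+1]=455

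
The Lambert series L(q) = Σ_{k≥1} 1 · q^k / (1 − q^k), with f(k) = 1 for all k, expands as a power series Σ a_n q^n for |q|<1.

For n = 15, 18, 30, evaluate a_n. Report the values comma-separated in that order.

4, 6, 8

n=15: 1·15 3·5 5·3 15·1  f→[1+1+1+1]=4
q^18  k|18↦f(k): 1:1 2:1 3:1 6:1 9:1 18:1  a_18=6
d|30:{30,15,10,6,5,3,2,1}  Σf=1+1+1+1+1+1+1+1=8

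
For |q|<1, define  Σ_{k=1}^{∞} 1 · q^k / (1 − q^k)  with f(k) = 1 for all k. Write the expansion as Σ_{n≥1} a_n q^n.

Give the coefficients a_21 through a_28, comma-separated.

4, 4, 2, 8, 3, 4, 4, 6

n=21: 1·21 3·7 7·3 21·1  f→[1+1+1+1]=4
d|22:{1,2,11,22}  Σf=1+1+1+1=4
n=23: 23·1 1·23  f→[1+1]=2
n=24: 24·1 12·2 8·3 6·4 4·6 3·8 2·12 1·24  f→[1+1+1+1+1+1+1+1]=8
d|25:{1,5,25}  Σf=1+1+1=3
n=26: 1·26 2·13 13·2 26·1  f→[1+1+1+1]=4
[q^27] f(1)=1,f(3)=1,f(9)=1,f(27)=1 ⇒ 4
[q^28] f(28)=1,f(14)=1,f(7)=1,f(4)=1,f(2)=1,f(1)=1 ⇒ 6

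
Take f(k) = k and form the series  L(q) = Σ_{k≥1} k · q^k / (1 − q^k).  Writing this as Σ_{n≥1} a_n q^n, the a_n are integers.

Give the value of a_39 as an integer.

q^39  k|39↦f(k): 1:1 3:3 13:13 39:39  a_39=56

a_39 = 56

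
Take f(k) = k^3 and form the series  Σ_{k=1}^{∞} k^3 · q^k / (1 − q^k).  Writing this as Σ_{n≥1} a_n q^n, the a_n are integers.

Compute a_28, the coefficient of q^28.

q^28  k|28↦f(k): 28:21952 14:2744 7:343 4:64 2:8 1:1  a_28=25112

a_28 = 25112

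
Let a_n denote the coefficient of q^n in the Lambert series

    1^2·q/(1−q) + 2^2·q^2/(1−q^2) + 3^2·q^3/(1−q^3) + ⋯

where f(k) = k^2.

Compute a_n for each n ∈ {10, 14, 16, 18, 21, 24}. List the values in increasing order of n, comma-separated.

q^10  k|10↦f(k): 1:1 2:4 5:25 10:100  a_10=130
[q^14] f(1)=1,f(2)=4,f(7)=49,f(14)=196 ⇒ 250
d|16:{1,2,4,8,16}  Σf=1+4+16+64+256=341
q^18  k|18↦f(k): 1:1 2:4 3:9 6:36 9:81 18:324  a_18=455
d|21:{21,7,3,1}  Σf=441+49+9+1=500
n=24: 24·1 12·2 8·3 6·4 4·6 3·8 2·12 1·24  f→[576+144+64+36+16+9+4+1]=850

130, 250, 341, 455, 500, 850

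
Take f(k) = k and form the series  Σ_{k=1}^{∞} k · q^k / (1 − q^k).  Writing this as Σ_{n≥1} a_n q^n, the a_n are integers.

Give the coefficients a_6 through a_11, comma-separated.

12, 8, 15, 13, 18, 12

n=6: 1·6 2·3 3·2 6·1  f→[1+2+3+6]=12
d|7:{1,7}  Σf=1+7=8
q^8  k|8↦f(k): 8:8 4:4 2:2 1:1  a_8=15
n=9: 1·9 3·3 9·1  f→[1+3+9]=13
q^10  k|10↦f(k): 1:1 2:2 5:5 10:10  a_10=18
n=11: 1·11 11·1  f→[1+11]=12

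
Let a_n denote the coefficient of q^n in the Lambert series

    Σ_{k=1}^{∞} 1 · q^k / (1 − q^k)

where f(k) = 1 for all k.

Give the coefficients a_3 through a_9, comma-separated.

d|3:{1,3}  Σf=1+1=2
q^4  k|4↦f(k): 1:1 2:1 4:1  a_4=3
n=5: 5·1 1·5  f→[1+1]=2
n=6: 1·6 2·3 3·2 6·1  f→[1+1+1+1]=4
[q^7] f(1)=1,f(7)=1 ⇒ 2
d|8:{8,4,2,1}  Σf=1+1+1+1=4
[q^9] f(1)=1,f(3)=1,f(9)=1 ⇒ 3

2, 3, 2, 4, 2, 4, 3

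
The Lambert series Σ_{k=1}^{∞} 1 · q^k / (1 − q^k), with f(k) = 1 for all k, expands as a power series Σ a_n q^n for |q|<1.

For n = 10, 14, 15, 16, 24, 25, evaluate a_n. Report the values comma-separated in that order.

d|10:{1,2,5,10}  Σf=1+1+1+1=4
d|14:{1,2,7,14}  Σf=1+1+1+1=4
n=15: 15·1 5·3 3·5 1·15  f→[1+1+1+1]=4
q^16  k|16↦f(k): 1:1 2:1 4:1 8:1 16:1  a_16=5
q^24  k|24↦f(k): 24:1 12:1 8:1 6:1 4:1 3:1 2:1 1:1  a_24=8
n=25: 25·1 5·5 1·25  f→[1+1+1]=3

4, 4, 4, 5, 8, 3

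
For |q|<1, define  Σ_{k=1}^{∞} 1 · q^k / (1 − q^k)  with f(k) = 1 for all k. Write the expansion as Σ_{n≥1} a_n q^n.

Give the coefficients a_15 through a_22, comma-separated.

4, 5, 2, 6, 2, 6, 4, 4

[q^15] f(15)=1,f(5)=1,f(3)=1,f(1)=1 ⇒ 4
q^16  k|16↦f(k): 16:1 8:1 4:1 2:1 1:1  a_16=5
d|17:{1,17}  Σf=1+1=2
n=18: 18·1 9·2 6·3 3·6 2·9 1·18  f→[1+1+1+1+1+1]=6
q^19  k|19↦f(k): 19:1 1:1  a_19=2
d|20:{1,2,4,5,10,20}  Σf=1+1+1+1+1+1=6
d|21:{21,7,3,1}  Σf=1+1+1+1=4
q^22  k|22↦f(k): 1:1 2:1 11:1 22:1  a_22=4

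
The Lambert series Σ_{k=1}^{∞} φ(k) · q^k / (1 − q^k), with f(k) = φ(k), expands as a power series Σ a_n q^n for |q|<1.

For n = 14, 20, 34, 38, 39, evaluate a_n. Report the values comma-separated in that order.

[q^14] φ(1)=1,φ(2)=1,φ(7)=6,φ(14)=6 ⇒ 14
d|20:{1,2,4,5,10,20}  Σφ=1+1+2+4+4+8=20
[q^34] φ(34)=16,φ(17)=16,φ(2)=1,φ(1)=1 ⇒ 34
n=38: 38·1 19·2 2·19 1·38  φ→[18+18+1+1]=38
n=39: 39·1 13·3 3·13 1·39  φ→[24+12+2+1]=39

14, 20, 34, 38, 39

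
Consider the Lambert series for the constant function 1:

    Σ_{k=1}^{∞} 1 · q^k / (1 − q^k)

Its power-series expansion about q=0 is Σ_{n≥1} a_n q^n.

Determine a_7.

a_7 = 2

q^7  k|7↦f(k): 7:1 1:1  a_7=2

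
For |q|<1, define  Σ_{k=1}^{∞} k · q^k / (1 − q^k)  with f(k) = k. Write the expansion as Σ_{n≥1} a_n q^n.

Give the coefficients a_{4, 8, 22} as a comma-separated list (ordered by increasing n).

7, 15, 36

d|4:{4,2,1}  Σf=4+2+1=7
d|8:{1,2,4,8}  Σf=1+2+4+8=15
n=22: 1·22 2·11 11·2 22·1  f→[1+2+11+22]=36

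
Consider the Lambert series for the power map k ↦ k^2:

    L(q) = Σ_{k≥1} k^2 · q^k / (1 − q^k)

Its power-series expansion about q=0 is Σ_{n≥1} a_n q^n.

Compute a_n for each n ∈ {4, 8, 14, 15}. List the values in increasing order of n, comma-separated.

[q^4] f(4)=16,f(2)=4,f(1)=1 ⇒ 21
d|8:{1,2,4,8}  Σf=1+4+16+64=85
d|14:{14,7,2,1}  Σf=196+49+4+1=250
n=15: 1·15 3·5 5·3 15·1  f→[1+9+25+225]=260

21, 85, 250, 260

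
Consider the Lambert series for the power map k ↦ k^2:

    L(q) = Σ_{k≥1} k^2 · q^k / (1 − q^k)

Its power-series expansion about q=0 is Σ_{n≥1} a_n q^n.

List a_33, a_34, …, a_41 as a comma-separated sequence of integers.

d|33:{1,3,11,33}  Σf=1+9+121+1089=1220
d|34:{34,17,2,1}  Σf=1156+289+4+1=1450
q^35  k|35↦f(k): 1:1 5:25 7:49 35:1225  a_35=1300
n=36: 36·1 18·2 12·3 9·4 6·6 4·9 3·12 2·18 1·36  f→[1296+324+144+81+36+16+9+4+1]=1911
[q^37] f(37)=1369,f(1)=1 ⇒ 1370
d|38:{38,19,2,1}  Σf=1444+361+4+1=1810
[q^39] f(39)=1521,f(13)=169,f(3)=9,f(1)=1 ⇒ 1700
n=40: 1·40 2·20 4·10 5·8 8·5 10·4 20·2 40·1  f→[1+4+16+25+64+100+400+1600]=2210
q^41  k|41↦f(k): 1:1 41:1681  a_41=1682

1220, 1450, 1300, 1911, 1370, 1810, 1700, 2210, 1682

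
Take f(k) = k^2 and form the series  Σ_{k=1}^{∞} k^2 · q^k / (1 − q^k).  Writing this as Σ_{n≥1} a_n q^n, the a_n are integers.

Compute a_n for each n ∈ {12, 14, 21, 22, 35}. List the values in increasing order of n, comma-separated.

210, 250, 500, 610, 1300

d|12:{12,6,4,3,2,1}  Σf=144+36+16+9+4+1=210
[q^14] f(1)=1,f(2)=4,f(7)=49,f(14)=196 ⇒ 250
d|21:{1,3,7,21}  Σf=1+9+49+441=500
[q^22] f(22)=484,f(11)=121,f(2)=4,f(1)=1 ⇒ 610
q^35  k|35↦f(k): 35:1225 7:49 5:25 1:1  a_35=1300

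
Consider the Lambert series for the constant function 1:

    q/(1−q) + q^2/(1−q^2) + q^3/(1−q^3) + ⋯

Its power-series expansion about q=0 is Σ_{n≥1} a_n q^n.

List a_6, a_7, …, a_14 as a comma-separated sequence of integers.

4, 2, 4, 3, 4, 2, 6, 2, 4

q^6  k|6↦f(k): 1:1 2:1 3:1 6:1  a_6=4
[q^7] f(7)=1,f(1)=1 ⇒ 2
[q^8] f(8)=1,f(4)=1,f(2)=1,f(1)=1 ⇒ 4
n=9: 1·9 3·3 9·1  f→[1+1+1]=3
[q^10] f(10)=1,f(5)=1,f(2)=1,f(1)=1 ⇒ 4
d|11:{11,1}  Σf=1+1=2
n=12: 12·1 6·2 4·3 3·4 2·6 1·12  f→[1+1+1+1+1+1]=6
n=13: 13·1 1·13  f→[1+1]=2
q^14  k|14↦f(k): 14:1 7:1 2:1 1:1  a_14=4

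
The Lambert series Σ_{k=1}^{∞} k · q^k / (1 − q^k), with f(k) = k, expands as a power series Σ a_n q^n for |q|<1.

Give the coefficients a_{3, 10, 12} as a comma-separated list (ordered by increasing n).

n=3: 3·1 1·3  f→[3+1]=4
d|10:{10,5,2,1}  Σf=10+5+2+1=18
d|12:{1,2,3,4,6,12}  Σf=1+2+3+4+6+12=28

4, 18, 28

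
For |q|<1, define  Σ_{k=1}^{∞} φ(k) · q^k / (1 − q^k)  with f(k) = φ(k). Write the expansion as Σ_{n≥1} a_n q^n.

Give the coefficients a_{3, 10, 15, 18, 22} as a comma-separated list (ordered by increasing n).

n=3: 3·1 1·3  φ→[2+1]=3
d|10:{10,5,2,1}  Σφ=4+4+1+1=10
d|15:{1,3,5,15}  Σφ=1+2+4+8=15
q^18  k|18↦φ(k): 18:6 9:6 6:2 3:2 2:1 1:1  a_18=18
d|22:{1,2,11,22}  Σφ=1+1+10+10=22

3, 10, 15, 18, 22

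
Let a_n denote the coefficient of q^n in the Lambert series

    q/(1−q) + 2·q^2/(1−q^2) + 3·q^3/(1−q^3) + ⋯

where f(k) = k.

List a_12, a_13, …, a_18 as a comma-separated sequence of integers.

d|12:{1,2,3,4,6,12}  Σf=1+2+3+4+6+12=28
d|13:{1,13}  Σf=1+13=14
d|14:{1,2,7,14}  Σf=1+2+7+14=24
q^15  k|15↦f(k): 1:1 3:3 5:5 15:15  a_15=24
q^16  k|16↦f(k): 1:1 2:2 4:4 8:8 16:16  a_16=31
q^17  k|17↦f(k): 17:17 1:1  a_17=18
n=18: 1·18 2·9 3·6 6·3 9·2 18·1  f→[1+2+3+6+9+18]=39

28, 14, 24, 24, 31, 18, 39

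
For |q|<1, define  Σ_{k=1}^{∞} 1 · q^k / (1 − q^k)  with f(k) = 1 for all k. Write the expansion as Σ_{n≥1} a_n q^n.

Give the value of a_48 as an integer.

a_48 = 10

d|48:{1,2,3,4,6,8,12,16,24,48}  Σf=1+1+1+1+1+1+1+1+1+1=10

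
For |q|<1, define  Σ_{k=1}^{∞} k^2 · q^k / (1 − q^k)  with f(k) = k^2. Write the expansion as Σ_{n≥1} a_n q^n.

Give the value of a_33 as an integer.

q^33  k|33↦f(k): 1:1 3:9 11:121 33:1089  a_33=1220

a_33 = 1220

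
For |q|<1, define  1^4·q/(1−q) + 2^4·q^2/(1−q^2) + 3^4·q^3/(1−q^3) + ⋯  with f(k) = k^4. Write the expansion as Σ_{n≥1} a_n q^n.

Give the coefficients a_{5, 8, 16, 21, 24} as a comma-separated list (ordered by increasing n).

626, 4369, 69905, 196964, 358258

[q^5] f(5)=625,f(1)=1 ⇒ 626
q^8  k|8↦f(k): 8:4096 4:256 2:16 1:1  a_8=4369
d|16:{16,8,4,2,1}  Σf=65536+4096+256+16+1=69905
q^21  k|21↦f(k): 1:1 3:81 7:2401 21:194481  a_21=196964
[q^24] f(24)=331776,f(12)=20736,f(8)=4096,f(6)=1296,f(4)=256,f(3)=81,f(2)=16,f(1)=1 ⇒ 358258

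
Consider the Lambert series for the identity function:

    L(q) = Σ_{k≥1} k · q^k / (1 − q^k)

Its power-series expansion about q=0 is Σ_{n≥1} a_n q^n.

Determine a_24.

a_24 = 60

d|24:{1,2,3,4,6,8,12,24}  Σf=1+2+3+4+6+8+12+24=60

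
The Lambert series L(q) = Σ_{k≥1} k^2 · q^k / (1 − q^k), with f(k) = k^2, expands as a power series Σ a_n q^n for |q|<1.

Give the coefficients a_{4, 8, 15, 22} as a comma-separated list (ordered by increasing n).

n=4: 4·1 2·2 1·4  f→[16+4+1]=21
q^8  k|8↦f(k): 8:64 4:16 2:4 1:1  a_8=85
[q^15] f(1)=1,f(3)=9,f(5)=25,f(15)=225 ⇒ 260
q^22  k|22↦f(k): 1:1 2:4 11:121 22:484  a_22=610

21, 85, 260, 610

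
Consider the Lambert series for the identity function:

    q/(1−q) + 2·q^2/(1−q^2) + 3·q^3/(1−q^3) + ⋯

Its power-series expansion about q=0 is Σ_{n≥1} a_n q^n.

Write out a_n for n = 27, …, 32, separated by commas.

q^27  k|27↦f(k): 1:1 3:3 9:9 27:27  a_27=40
[q^28] f(1)=1,f(2)=2,f(4)=4,f(7)=7,f(14)=14,f(28)=28 ⇒ 56
[q^29] f(1)=1,f(29)=29 ⇒ 30
[q^30] f(30)=30,f(15)=15,f(10)=10,f(6)=6,f(5)=5,f(3)=3,f(2)=2,f(1)=1 ⇒ 72
q^31  k|31↦f(k): 31:31 1:1  a_31=32
n=32: 32·1 16·2 8·4 4·8 2·16 1·32  f→[32+16+8+4+2+1]=63

40, 56, 30, 72, 32, 63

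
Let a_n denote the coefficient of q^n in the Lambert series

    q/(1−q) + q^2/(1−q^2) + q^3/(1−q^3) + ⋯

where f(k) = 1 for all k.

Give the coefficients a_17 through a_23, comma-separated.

2, 6, 2, 6, 4, 4, 2

[q^17] f(1)=1,f(17)=1 ⇒ 2
q^18  k|18↦f(k): 18:1 9:1 6:1 3:1 2:1 1:1  a_18=6
n=19: 19·1 1·19  f→[1+1]=2
d|20:{20,10,5,4,2,1}  Σf=1+1+1+1+1+1=6
q^21  k|21↦f(k): 1:1 3:1 7:1 21:1  a_21=4
[q^22] f(1)=1,f(2)=1,f(11)=1,f(22)=1 ⇒ 4
[q^23] f(1)=1,f(23)=1 ⇒ 2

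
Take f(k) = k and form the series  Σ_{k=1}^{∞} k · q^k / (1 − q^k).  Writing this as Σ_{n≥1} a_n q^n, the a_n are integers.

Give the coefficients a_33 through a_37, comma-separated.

[q^33] f(1)=1,f(3)=3,f(11)=11,f(33)=33 ⇒ 48
q^34  k|34↦f(k): 34:34 17:17 2:2 1:1  a_34=54
q^35  k|35↦f(k): 1:1 5:5 7:7 35:35  a_35=48
[q^36] f(1)=1,f(2)=2,f(3)=3,f(4)=4,f(6)=6,f(9)=9,f(12)=12,f(18)=18,f(36)=36 ⇒ 91
[q^37] f(1)=1,f(37)=37 ⇒ 38

48, 54, 48, 91, 38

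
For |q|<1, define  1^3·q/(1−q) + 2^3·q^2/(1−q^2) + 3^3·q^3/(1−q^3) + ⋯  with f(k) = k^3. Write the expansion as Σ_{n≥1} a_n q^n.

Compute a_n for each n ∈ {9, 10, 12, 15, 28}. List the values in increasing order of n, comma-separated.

757, 1134, 2044, 3528, 25112

q^9  k|9↦f(k): 1:1 3:27 9:729  a_9=757
d|10:{10,5,2,1}  Σf=1000+125+8+1=1134
[q^12] f(1)=1,f(2)=8,f(3)=27,f(4)=64,f(6)=216,f(12)=1728 ⇒ 2044
d|15:{1,3,5,15}  Σf=1+27+125+3375=3528
q^28  k|28↦f(k): 1:1 2:8 4:64 7:343 14:2744 28:21952  a_28=25112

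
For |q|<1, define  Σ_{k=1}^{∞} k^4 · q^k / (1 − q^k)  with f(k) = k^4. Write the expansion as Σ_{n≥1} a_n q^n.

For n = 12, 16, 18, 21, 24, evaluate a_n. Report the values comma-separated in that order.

n=12: 12·1 6·2 4·3 3·4 2·6 1·12  f→[20736+1296+256+81+16+1]=22386
n=16: 1·16 2·8 4·4 8·2 16·1  f→[1+16+256+4096+65536]=69905
d|18:{18,9,6,3,2,1}  Σf=104976+6561+1296+81+16+1=112931
n=21: 21·1 7·3 3·7 1·21  f→[194481+2401+81+1]=196964
d|24:{24,12,8,6,4,3,2,1}  Σf=331776+20736+4096+1296+256+81+16+1=358258

22386, 69905, 112931, 196964, 358258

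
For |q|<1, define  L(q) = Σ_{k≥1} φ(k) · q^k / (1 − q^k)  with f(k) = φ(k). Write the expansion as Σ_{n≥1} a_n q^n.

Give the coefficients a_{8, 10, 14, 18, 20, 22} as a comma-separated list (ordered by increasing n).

n=8: 8·1 4·2 2·4 1·8  φ→[4+2+1+1]=8
[q^10] φ(1)=1,φ(2)=1,φ(5)=4,φ(10)=4 ⇒ 10
[q^14] φ(14)=6,φ(7)=6,φ(2)=1,φ(1)=1 ⇒ 14
[q^18] φ(18)=6,φ(9)=6,φ(6)=2,φ(3)=2,φ(2)=1,φ(1)=1 ⇒ 18
d|20:{20,10,5,4,2,1}  Σφ=8+4+4+2+1+1=20
q^22  k|22↦φ(k): 22:10 11:10 2:1 1:1  a_22=22

8, 10, 14, 18, 20, 22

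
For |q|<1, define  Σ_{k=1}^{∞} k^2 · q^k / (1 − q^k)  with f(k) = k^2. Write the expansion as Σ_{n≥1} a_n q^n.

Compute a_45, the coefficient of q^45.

d|45:{45,15,9,5,3,1}  Σf=2025+225+81+25+9+1=2366

a_45 = 2366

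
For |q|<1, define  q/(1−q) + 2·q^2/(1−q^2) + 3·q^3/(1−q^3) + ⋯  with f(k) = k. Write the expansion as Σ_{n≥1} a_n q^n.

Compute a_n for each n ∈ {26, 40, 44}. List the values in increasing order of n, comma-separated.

q^26  k|26↦f(k): 26:26 13:13 2:2 1:1  a_26=42
q^40  k|40↦f(k): 40:40 20:20 10:10 8:8 5:5 4:4 2:2 1:1  a_40=90
n=44: 44·1 22·2 11·4 4·11 2·22 1·44  f→[44+22+11+4+2+1]=84

42, 90, 84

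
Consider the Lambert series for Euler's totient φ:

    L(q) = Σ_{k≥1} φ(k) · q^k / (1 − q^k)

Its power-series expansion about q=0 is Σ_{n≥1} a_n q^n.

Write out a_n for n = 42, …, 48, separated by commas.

d|42:{42,21,14,7,6,3,2,1}  Σφ=12+12+6+6+2+2+1+1=42
[q^43] φ(1)=1,φ(43)=42 ⇒ 43
[q^44] φ(1)=1,φ(2)=1,φ(4)=2,φ(11)=10,φ(22)=10,φ(44)=20 ⇒ 44
n=45: 1·45 3·15 5·9 9·5 15·3 45·1  φ→[1+2+4+6+8+24]=45
d|46:{46,23,2,1}  Σφ=22+22+1+1=46
q^47  k|47↦φ(k): 47:46 1:1  a_47=47
q^48  k|48↦φ(k): 48:16 24:8 16:8 12:4 8:4 6:2 4:2 3:2 2:1 1:1  a_48=48

42, 43, 44, 45, 46, 47, 48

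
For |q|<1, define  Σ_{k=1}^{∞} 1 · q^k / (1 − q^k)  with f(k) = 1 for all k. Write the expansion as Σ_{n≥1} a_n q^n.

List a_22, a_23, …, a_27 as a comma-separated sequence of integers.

[q^22] f(1)=1,f(2)=1,f(11)=1,f(22)=1 ⇒ 4
q^23  k|23↦f(k): 23:1 1:1  a_23=2
n=24: 1·24 2·12 3·8 4·6 6·4 8·3 12·2 24·1  f→[1+1+1+1+1+1+1+1]=8
n=25: 1·25 5·5 25·1  f→[1+1+1]=3
d|26:{1,2,13,26}  Σf=1+1+1+1=4
n=27: 27·1 9·3 3·9 1·27  f→[1+1+1+1]=4

4, 2, 8, 3, 4, 4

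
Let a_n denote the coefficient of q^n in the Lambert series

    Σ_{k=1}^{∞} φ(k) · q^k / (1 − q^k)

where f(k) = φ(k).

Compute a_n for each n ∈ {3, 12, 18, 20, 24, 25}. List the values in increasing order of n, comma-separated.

q^3  k|3↦φ(k): 3:2 1:1  a_3=3
n=12: 1·12 2·6 3·4 4·3 6·2 12·1  φ→[1+1+2+2+2+4]=12
q^18  k|18↦φ(k): 18:6 9:6 6:2 3:2 2:1 1:1  a_18=18
d|20:{1,2,4,5,10,20}  Σφ=1+1+2+4+4+8=20
d|24:{1,2,3,4,6,8,12,24}  Σφ=1+1+2+2+2+4+4+8=24
[q^25] φ(25)=20,φ(5)=4,φ(1)=1 ⇒ 25

3, 12, 18, 20, 24, 25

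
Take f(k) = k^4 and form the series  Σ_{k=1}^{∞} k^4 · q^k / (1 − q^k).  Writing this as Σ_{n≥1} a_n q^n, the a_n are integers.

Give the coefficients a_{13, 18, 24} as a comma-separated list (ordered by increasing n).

28562, 112931, 358258

q^13  k|13↦f(k): 1:1 13:28561  a_13=28562
[q^18] f(18)=104976,f(9)=6561,f(6)=1296,f(3)=81,f(2)=16,f(1)=1 ⇒ 112931
[q^24] f(24)=331776,f(12)=20736,f(8)=4096,f(6)=1296,f(4)=256,f(3)=81,f(2)=16,f(1)=1 ⇒ 358258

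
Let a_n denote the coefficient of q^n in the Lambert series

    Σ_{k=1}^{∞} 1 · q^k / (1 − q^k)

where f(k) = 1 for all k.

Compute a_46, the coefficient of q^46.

a_46 = 4

d|46:{1,2,23,46}  Σf=1+1+1+1=4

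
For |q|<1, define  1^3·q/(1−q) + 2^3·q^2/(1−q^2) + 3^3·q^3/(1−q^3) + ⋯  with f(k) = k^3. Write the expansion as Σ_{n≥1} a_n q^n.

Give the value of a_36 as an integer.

q^36  k|36↦f(k): 1:1 2:8 3:27 4:64 6:216 9:729 12:1728 18:5832 36:46656  a_36=55261

a_36 = 55261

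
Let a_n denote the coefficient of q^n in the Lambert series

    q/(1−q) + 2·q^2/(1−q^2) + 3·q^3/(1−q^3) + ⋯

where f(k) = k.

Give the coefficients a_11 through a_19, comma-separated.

12, 28, 14, 24, 24, 31, 18, 39, 20

[q^11] f(1)=1,f(11)=11 ⇒ 12
d|12:{12,6,4,3,2,1}  Σf=12+6+4+3+2+1=28
d|13:{1,13}  Σf=1+13=14
n=14: 14·1 7·2 2·7 1·14  f→[14+7+2+1]=24
d|15:{15,5,3,1}  Σf=15+5+3+1=24
n=16: 1·16 2·8 4·4 8·2 16·1  f→[1+2+4+8+16]=31
d|17:{17,1}  Σf=17+1=18
d|18:{1,2,3,6,9,18}  Σf=1+2+3+6+9+18=39
q^19  k|19↦f(k): 19:19 1:1  a_19=20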